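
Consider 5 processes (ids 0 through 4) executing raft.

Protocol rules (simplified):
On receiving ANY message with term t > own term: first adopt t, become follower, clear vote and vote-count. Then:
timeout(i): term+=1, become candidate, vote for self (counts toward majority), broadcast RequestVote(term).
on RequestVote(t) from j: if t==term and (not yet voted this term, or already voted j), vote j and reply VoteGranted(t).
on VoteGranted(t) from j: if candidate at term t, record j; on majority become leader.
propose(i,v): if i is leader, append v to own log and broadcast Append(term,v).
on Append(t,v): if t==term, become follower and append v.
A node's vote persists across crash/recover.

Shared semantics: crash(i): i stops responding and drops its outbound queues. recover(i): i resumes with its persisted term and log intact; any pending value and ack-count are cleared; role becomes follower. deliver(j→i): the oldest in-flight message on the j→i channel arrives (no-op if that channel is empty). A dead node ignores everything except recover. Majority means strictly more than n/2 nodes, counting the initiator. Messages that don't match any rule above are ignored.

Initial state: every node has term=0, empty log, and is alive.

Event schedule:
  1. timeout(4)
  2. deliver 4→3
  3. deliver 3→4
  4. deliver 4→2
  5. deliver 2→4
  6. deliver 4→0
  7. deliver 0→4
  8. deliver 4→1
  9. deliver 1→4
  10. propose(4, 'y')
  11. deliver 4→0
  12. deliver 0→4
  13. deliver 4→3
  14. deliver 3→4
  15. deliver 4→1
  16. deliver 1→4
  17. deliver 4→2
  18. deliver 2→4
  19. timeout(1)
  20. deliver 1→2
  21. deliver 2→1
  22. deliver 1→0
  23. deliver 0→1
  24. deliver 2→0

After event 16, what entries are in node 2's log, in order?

empty

step 1 timeout(4): 4={cand,t=1,log=-}
step 2 deliver 4→3: 3={foll,t=1,log=-}
step 3 deliver 3→4: —
step 4 deliver 4→2: 2={foll,t=1,log=-}
step 5 deliver 2→4: 4={lead,t=1,log=-}
step 6 deliver 4→0: 0={foll,t=1,log=-}
step 7 deliver 0→4: —
step 8 deliver 4→1: 1={foll,t=1,log=-}
step 9 deliver 1→4: —
step 10 propose(4,'y'): 4={lead,t=1,log=y}
step 11 deliver 4→0: 0={foll,t=1,log=y}
step 12 deliver 0→4: —
step 13 deliver 4→3: 3={foll,t=1,log=y}
step 14 deliver 3→4: —
step 15 deliver 4→1: 1={foll,t=1,log=y}
step 16 deliver 1→4: —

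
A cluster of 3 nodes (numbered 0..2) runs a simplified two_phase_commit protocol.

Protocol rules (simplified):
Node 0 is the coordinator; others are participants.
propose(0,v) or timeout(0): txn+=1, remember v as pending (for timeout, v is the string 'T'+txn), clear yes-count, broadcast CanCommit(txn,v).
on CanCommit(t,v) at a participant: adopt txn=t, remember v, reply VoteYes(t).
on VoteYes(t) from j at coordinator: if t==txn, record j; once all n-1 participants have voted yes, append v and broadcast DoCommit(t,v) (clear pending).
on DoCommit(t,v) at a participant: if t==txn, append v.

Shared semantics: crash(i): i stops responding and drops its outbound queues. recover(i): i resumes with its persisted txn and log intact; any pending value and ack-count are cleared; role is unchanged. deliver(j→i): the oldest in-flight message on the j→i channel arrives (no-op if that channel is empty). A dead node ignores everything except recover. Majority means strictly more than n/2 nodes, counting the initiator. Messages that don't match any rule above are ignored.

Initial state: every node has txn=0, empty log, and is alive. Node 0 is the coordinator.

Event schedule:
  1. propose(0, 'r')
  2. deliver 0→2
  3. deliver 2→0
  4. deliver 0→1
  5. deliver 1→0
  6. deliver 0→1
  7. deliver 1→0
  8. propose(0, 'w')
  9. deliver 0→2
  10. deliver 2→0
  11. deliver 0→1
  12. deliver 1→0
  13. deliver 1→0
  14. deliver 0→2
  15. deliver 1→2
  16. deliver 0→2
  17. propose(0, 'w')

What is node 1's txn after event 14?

step 1 propose(0,'r'): 0={coor,t=1,log=-}
step 2 deliver 0→2: 2={part,t=1,log=-}
step 3 deliver 2→0: —
step 4 deliver 0→1: 1={part,t=1,log=-}
step 5 deliver 1→0: 0={coor,t=1,log=r}
step 6 deliver 0→1: 1={part,t=1,log=r}
step 7 deliver 1→0: —
step 8 propose(0,'w'): 0={coor,t=2,log=r}
step 9 deliver 0→2: 2={part,t=1,log=r}
step 10 deliver 2→0: —
step 11 deliver 0→1: 1={part,t=2,log=r}
step 12 deliver 1→0: —
step 13 deliver 1→0: —
step 14 deliver 0→2: 2={part,t=2,log=r}

2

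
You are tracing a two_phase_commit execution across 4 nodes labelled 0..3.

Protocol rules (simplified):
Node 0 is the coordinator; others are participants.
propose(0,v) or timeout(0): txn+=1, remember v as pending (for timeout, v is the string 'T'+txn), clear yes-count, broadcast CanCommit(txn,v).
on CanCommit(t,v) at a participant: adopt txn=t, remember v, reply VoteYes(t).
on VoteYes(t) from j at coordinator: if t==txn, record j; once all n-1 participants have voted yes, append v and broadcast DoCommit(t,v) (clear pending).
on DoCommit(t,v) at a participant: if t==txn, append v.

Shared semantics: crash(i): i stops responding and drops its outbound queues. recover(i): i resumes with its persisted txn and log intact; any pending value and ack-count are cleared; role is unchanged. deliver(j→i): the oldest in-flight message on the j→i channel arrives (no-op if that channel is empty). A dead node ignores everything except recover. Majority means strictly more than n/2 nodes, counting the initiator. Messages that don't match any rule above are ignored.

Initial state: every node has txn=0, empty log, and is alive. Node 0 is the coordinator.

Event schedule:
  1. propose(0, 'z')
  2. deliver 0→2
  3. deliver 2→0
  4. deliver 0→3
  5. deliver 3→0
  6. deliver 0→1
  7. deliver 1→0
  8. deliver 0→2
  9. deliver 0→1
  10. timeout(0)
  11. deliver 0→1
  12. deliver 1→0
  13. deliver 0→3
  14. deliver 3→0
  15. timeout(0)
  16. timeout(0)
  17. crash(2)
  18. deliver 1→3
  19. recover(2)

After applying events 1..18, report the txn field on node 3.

1

step 1 propose(0,'z'): 0={coor,t=1,log=-}
step 2 deliver 0→2: 2={part,t=1,log=-}
step 3 deliver 2→0: —
step 4 deliver 0→3: 3={part,t=1,log=-}
step 5 deliver 3→0: —
step 6 deliver 0→1: 1={part,t=1,log=-}
step 7 deliver 1→0: 0={coor,t=1,log=z}
step 8 deliver 0→2: 2={part,t=1,log=z}
step 9 deliver 0→1: 1={part,t=1,log=z}
step 10 timeout(0): 0={coor,t=2,log=z}
step 11 deliver 0→1: 1={part,t=2,log=z}
step 12 deliver 1→0: —
step 13 deliver 0→3: 3={part,t=1,log=z}
step 14 deliver 3→0: —
step 15 timeout(0): 0={coor,t=3,log=z}
step 16 timeout(0): 0={coor,t=4,log=z}
step 17 crash(2): 2={✗part,t=1,log=z}
step 18 deliver 1→3: —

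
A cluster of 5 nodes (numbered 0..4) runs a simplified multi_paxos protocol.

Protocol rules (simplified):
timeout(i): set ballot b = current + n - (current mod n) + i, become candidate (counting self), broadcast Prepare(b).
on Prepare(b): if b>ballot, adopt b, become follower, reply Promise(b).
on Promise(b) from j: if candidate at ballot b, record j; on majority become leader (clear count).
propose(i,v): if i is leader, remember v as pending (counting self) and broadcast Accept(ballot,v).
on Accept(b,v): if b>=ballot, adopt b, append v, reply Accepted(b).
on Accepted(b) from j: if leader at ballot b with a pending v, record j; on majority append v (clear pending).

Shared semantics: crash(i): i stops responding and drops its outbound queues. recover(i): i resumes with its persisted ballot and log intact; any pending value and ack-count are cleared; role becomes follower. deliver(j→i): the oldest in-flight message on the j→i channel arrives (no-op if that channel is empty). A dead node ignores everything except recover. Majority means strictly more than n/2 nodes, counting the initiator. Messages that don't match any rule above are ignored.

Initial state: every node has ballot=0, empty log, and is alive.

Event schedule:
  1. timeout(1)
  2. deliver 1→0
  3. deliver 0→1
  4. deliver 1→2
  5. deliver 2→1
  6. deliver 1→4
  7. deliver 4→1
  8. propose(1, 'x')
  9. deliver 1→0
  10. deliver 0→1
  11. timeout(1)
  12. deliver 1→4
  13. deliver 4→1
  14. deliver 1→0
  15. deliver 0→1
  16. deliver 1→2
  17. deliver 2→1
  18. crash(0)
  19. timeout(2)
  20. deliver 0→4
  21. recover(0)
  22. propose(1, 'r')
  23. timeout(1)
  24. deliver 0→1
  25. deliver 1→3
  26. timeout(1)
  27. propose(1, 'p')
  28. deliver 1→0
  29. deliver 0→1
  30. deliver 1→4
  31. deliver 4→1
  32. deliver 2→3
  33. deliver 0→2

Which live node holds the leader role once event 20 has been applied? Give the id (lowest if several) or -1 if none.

1. timeout(1):  <1:cand b6 ->
2. deliver 1→0:  <0:foll b6 ->
3. deliver 0→1:  nop
4. deliver 1→2:  <2:foll b6 ->
5. deliver 2→1:  <1:lead b6 ->
6. deliver 1→4:  <4:foll b6 ->
7. deliver 4→1:  nop
8. propose(1,'x'):  nop
9. deliver 1→0:  <0:foll b6 x>
10. deliver 0→1:  nop
11. timeout(1):  <1:cand b11 ->
12. deliver 1→4:  <4:foll b6 x>
13. deliver 4→1:  nop
14. deliver 1→0:  <0:foll b11 x>
15. deliver 0→1:  nop
16. deliver 1→2:  <2:foll b6 x>
17. deliver 2→1:  nop
18. crash(0):  <0:✗foll b11 x>
19. timeout(2):  <2:cand b12 x>
20. deliver 0→4:  nop

-1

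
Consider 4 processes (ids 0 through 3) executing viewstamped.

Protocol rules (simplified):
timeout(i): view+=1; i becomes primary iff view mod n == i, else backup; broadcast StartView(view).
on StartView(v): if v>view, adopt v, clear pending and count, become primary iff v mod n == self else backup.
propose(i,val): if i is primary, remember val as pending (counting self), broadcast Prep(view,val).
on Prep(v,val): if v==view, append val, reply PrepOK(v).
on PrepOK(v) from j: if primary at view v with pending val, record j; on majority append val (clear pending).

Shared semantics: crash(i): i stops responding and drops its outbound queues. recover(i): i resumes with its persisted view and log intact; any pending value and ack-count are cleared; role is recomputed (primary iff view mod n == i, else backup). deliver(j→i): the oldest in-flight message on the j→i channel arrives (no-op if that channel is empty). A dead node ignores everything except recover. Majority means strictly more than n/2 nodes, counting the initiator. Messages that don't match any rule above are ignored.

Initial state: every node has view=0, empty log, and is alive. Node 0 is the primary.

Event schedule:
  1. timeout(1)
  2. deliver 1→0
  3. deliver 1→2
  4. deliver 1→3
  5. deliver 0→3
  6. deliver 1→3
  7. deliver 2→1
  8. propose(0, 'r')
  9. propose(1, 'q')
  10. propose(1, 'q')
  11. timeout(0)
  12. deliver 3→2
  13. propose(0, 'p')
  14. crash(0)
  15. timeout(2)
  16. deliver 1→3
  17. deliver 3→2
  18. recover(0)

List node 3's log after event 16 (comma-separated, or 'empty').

1. timeout(1):  <1:prim v1 ->
2. deliver 1→0:  <0:back v1 ->
3. deliver 1→2:  <2:back v1 ->
4. deliver 1→3:  <3:back v1 ->
5. deliver 0→3:  nop
6. deliver 1→3:  nop
7. deliver 2→1:  nop
8. propose(0,'r'):  nop
9. propose(1,'q'):  nop
10. propose(1,'q'):  nop
11. timeout(0):  <0:back v2 ->
12. deliver 3→2:  nop
13. propose(0,'p'):  nop
14. crash(0):  <0:✗back v2 ->
15. timeout(2):  <2:prim v2 ->
16. deliver 1→3:  <3:back v1 q>

q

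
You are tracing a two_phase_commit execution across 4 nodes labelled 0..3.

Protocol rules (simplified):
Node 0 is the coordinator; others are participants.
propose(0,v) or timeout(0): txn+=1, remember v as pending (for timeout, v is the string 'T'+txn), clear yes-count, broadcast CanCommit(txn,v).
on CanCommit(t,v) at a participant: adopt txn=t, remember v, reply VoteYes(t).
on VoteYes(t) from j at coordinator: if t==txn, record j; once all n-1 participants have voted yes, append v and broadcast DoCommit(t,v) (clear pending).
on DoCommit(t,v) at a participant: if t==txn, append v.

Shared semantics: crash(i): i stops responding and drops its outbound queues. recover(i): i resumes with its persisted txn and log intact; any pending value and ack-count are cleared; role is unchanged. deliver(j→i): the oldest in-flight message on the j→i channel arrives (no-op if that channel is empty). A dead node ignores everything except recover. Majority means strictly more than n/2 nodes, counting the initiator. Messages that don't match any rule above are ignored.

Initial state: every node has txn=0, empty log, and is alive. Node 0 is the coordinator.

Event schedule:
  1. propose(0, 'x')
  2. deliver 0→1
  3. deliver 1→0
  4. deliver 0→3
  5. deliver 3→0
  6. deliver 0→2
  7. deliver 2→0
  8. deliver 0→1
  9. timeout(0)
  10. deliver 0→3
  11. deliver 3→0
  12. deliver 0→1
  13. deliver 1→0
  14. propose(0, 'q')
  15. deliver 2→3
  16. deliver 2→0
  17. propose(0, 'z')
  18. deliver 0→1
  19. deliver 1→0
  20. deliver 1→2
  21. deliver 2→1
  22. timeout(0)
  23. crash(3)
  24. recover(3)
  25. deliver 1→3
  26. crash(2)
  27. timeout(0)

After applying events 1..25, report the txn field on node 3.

[1] propose(0,'x') → N0(coor t1 [-])
[2] deliver 0→1 → N1(part t1 [-])
[3] deliver 1→0 → ∅
[4] deliver 0→3 → N3(part t1 [-])
[5] deliver 3→0 → ∅
[6] deliver 0→2 → N2(part t1 [-])
[7] deliver 2→0 → N0(coor t1 [x])
[8] deliver 0→1 → N1(part t1 [x])
[9] timeout(0) → N0(coor t2 [x])
[10] deliver 0→3 → N3(part t1 [x])
[11] deliver 3→0 → ∅
[12] deliver 0→1 → N1(part t2 [x])
[13] deliver 1→0 → ∅
[14] propose(0,'q') → N0(coor t3 [x])
[15] deliver 2→3 → ∅
[16] deliver 2→0 → ∅
[17] propose(0,'z') → N0(coor t4 [x])
[18] deliver 0→1 → N1(part t3 [x])
[19] deliver 1→0 → ∅
[20] deliver 1→2 → ∅
[21] deliver 2→1 → ∅
[22] timeout(0) → N0(coor t5 [x])
[23] crash(3) → N3(✗part t1 [x])
[24] recover(3) → N3(part t1 [x])
[25] deliver 1→3 → ∅

1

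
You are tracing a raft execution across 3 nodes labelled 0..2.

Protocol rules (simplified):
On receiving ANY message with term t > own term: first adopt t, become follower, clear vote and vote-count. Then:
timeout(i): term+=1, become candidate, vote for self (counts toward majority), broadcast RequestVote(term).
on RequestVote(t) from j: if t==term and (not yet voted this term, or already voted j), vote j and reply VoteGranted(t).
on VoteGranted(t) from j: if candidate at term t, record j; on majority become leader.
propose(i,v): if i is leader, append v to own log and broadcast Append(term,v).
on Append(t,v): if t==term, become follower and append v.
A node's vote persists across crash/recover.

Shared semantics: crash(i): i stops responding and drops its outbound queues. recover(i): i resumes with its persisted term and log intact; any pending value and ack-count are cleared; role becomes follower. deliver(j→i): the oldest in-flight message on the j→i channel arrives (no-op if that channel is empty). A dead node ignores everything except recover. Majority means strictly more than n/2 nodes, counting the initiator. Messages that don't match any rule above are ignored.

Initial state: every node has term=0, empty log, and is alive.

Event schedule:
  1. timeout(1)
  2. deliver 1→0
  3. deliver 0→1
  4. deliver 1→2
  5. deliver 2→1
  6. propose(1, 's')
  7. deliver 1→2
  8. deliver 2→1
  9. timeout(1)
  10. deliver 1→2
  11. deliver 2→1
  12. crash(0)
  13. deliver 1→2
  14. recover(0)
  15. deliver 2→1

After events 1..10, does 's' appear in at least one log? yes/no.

yes

e1 timeout(1): 1[cand,t=1,-]
e2 deliver 1→0: 0[foll,t=1,-]
e3 deliver 0→1: 1[lead,t=1,-]
e4 deliver 1→2: 2[foll,t=1,-]
e5 deliver 2→1: ·
e6 propose(1,'s'): 1[lead,t=1,s]
e7 deliver 1→2: 2[foll,t=1,s]
e8 deliver 2→1: ·
e9 timeout(1): 1[cand,t=2,s]
e10 deliver 1→2: 2[foll,t=2,s]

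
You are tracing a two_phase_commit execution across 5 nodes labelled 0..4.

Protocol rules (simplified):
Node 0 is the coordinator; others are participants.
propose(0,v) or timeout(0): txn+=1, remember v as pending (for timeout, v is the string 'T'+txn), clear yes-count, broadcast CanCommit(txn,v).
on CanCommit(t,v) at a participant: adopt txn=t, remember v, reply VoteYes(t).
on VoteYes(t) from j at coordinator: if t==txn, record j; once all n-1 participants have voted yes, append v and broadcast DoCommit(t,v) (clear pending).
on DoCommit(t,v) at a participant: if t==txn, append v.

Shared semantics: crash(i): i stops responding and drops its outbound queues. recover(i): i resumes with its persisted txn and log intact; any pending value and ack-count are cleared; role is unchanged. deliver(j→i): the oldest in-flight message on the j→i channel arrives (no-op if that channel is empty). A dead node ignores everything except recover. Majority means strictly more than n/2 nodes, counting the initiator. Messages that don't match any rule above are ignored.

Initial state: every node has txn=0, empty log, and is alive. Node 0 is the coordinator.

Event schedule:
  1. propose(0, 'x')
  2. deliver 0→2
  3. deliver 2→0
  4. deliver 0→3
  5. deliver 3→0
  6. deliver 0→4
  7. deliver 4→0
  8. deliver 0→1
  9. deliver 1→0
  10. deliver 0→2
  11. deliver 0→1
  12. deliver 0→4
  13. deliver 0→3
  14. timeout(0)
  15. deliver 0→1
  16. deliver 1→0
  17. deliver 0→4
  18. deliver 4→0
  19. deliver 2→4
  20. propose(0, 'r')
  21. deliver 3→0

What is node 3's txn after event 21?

[1] propose(0,'x') → N0(coor t1 [-])
[2] deliver 0→2 → N2(part t1 [-])
[3] deliver 2→0 → ∅
[4] deliver 0→3 → N3(part t1 [-])
[5] deliver 3→0 → ∅
[6] deliver 0→4 → N4(part t1 [-])
[7] deliver 4→0 → ∅
[8] deliver 0→1 → N1(part t1 [-])
[9] deliver 1→0 → N0(coor t1 [x])
[10] deliver 0→2 → N2(part t1 [x])
[11] deliver 0→1 → N1(part t1 [x])
[12] deliver 0→4 → N4(part t1 [x])
[13] deliver 0→3 → N3(part t1 [x])
[14] timeout(0) → N0(coor t2 [x])
[15] deliver 0→1 → N1(part t2 [x])
[16] deliver 1→0 → ∅
[17] deliver 0→4 → N4(part t2 [x])
[18] deliver 4→0 → ∅
[19] deliver 2→4 → ∅
[20] propose(0,'r') → N0(coor t3 [x])
[21] deliver 3→0 → ∅

1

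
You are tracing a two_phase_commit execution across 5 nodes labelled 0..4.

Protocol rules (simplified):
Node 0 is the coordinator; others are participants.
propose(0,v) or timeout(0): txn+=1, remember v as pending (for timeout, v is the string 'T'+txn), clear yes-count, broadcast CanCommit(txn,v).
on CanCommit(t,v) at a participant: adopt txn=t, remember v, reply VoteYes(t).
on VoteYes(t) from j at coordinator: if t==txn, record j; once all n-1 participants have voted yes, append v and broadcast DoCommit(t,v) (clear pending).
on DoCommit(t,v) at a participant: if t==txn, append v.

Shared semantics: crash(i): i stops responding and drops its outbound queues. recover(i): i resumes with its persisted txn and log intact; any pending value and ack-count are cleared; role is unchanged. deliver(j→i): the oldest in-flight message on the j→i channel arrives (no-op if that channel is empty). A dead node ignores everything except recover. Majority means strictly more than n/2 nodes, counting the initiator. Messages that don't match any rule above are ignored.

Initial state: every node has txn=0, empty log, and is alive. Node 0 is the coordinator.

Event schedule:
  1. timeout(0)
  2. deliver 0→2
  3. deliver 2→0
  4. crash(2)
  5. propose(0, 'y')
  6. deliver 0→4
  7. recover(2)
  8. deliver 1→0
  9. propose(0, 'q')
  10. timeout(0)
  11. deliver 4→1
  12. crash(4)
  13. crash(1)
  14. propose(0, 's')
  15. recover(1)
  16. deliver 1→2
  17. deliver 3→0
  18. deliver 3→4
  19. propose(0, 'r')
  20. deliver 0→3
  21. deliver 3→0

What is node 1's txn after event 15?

0

[1] timeout(0) → N0(coor t1 [-])
[2] deliver 0→2 → N2(part t1 [-])
[3] deliver 2→0 → ∅
[4] crash(2) → N2(✗part t1 [-])
[5] propose(0,'y') → N0(coor t2 [-])
[6] deliver 0→4 → N4(part t1 [-])
[7] recover(2) → N2(part t1 [-])
[8] deliver 1→0 → ∅
[9] propose(0,'q') → N0(coor t3 [-])
[10] timeout(0) → N0(coor t4 [-])
[11] deliver 4→1 → ∅
[12] crash(4) → N4(✗part t1 [-])
[13] crash(1) → N1(✗part t0 [-])
[14] propose(0,'s') → N0(coor t5 [-])
[15] recover(1) → N1(part t0 [-])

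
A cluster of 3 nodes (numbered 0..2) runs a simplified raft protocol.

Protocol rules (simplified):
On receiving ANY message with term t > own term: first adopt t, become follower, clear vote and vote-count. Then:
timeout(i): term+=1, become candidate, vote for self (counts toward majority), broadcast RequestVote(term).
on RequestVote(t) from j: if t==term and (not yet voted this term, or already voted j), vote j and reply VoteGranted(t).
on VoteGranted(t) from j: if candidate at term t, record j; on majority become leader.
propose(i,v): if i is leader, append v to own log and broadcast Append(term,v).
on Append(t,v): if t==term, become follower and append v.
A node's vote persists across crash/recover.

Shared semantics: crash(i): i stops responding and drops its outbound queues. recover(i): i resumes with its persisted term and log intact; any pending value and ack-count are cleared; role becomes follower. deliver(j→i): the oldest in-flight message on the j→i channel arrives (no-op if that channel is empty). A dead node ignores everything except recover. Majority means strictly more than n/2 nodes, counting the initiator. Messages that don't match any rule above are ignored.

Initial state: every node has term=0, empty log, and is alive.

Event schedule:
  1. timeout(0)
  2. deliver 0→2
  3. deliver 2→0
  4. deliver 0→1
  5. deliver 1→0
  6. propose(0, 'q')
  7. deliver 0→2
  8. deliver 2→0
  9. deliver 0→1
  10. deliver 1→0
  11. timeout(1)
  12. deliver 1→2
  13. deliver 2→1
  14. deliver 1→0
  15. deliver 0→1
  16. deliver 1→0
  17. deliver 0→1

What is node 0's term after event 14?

2

step 1 timeout(0): 0={cand,t=1,log=-}
step 2 deliver 0→2: 2={foll,t=1,log=-}
step 3 deliver 2→0: 0={lead,t=1,log=-}
step 4 deliver 0→1: 1={foll,t=1,log=-}
step 5 deliver 1→0: —
step 6 propose(0,'q'): 0={lead,t=1,log=q}
step 7 deliver 0→2: 2={foll,t=1,log=q}
step 8 deliver 2→0: —
step 9 deliver 0→1: 1={foll,t=1,log=q}
step 10 deliver 1→0: —
step 11 timeout(1): 1={cand,t=2,log=q}
step 12 deliver 1→2: 2={foll,t=2,log=q}
step 13 deliver 2→1: 1={lead,t=2,log=q}
step 14 deliver 1→0: 0={foll,t=2,log=q}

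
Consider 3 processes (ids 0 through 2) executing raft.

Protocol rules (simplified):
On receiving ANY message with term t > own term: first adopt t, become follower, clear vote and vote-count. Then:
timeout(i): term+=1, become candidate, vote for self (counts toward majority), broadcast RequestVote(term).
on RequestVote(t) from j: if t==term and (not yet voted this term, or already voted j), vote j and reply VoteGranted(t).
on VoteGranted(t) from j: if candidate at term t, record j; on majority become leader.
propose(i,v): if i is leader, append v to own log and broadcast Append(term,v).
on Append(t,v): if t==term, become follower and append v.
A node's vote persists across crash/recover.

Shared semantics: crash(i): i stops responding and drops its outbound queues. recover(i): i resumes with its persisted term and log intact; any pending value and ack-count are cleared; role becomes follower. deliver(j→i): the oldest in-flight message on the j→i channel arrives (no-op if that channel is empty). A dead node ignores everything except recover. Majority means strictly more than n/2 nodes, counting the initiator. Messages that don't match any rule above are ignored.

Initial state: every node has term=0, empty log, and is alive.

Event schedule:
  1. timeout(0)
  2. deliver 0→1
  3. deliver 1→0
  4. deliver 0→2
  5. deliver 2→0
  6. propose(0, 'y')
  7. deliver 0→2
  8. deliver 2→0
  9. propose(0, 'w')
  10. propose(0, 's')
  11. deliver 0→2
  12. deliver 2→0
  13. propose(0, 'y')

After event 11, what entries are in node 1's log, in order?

empty

1. timeout(0):  <0:cand t1 ->
2. deliver 0→1:  <1:foll t1 ->
3. deliver 1→0:  <0:lead t1 ->
4. deliver 0→2:  <2:foll t1 ->
5. deliver 2→0:  nop
6. propose(0,'y'):  <0:lead t1 y>
7. deliver 0→2:  <2:foll t1 y>
8. deliver 2→0:  nop
9. propose(0,'w'):  <0:lead t1 y,w>
10. propose(0,'s'):  <0:lead t1 y,w,s>
11. deliver 0→2:  <2:foll t1 y,w>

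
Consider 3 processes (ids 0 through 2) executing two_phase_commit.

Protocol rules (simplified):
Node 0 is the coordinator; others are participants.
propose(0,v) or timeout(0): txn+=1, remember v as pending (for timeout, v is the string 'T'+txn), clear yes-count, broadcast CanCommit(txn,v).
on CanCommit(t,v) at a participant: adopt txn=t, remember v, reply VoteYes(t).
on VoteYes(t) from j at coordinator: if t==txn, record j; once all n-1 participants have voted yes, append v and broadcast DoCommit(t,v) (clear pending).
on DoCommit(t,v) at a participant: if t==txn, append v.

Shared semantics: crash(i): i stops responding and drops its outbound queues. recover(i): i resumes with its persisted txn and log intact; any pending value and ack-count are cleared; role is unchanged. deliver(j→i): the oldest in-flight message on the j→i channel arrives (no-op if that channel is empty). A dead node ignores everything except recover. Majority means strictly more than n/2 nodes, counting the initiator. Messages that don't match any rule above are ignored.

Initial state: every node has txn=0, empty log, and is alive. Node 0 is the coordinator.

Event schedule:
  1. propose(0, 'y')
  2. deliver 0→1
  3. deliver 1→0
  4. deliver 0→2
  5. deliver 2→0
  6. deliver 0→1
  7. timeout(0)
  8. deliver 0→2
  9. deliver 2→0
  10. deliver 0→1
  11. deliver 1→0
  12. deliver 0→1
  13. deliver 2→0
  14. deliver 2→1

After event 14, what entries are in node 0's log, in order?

y

after 1 — propose(0,'y'): n0:coor/t1/[-]
after 2 — deliver 0→1: n1:part/t1/[-]
after 3 — deliver 1→0: ·
after 4 — deliver 0→2: n2:part/t1/[-]
after 5 — deliver 2→0: n0:coor/t1/[y]
after 6 — deliver 0→1: n1:part/t1/[y]
after 7 — timeout(0): n0:coor/t2/[y]
after 8 — deliver 0→2: n2:part/t1/[y]
after 9 — deliver 2→0: ·
after 10 — deliver 0→1: n1:part/t2/[y]
after 11 — deliver 1→0: ·
after 12 — deliver 0→1: ·
after 13 — deliver 2→0: ·
after 14 — deliver 2→1: ·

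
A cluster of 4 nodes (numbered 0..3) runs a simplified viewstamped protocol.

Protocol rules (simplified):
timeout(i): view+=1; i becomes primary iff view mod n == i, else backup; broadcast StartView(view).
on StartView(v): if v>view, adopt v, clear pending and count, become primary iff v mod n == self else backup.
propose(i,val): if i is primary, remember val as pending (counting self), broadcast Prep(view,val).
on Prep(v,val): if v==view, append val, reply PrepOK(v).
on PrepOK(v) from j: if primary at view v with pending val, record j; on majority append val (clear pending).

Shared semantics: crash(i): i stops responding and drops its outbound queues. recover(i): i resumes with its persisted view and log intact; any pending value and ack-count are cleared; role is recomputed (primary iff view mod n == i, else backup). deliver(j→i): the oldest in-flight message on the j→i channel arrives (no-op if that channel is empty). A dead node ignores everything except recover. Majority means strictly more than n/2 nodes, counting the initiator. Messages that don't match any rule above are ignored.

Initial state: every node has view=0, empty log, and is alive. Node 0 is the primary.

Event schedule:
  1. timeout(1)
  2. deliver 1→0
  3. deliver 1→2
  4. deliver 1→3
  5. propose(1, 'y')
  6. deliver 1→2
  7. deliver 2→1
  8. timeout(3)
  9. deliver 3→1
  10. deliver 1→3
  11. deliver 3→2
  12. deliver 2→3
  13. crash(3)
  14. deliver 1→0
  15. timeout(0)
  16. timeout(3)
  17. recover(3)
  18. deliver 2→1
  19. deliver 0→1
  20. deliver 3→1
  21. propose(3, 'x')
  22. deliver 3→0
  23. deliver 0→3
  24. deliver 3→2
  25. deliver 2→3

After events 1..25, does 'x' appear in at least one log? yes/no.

step 1 timeout(1): 1={prim,v=1,log=-}
step 2 deliver 1→0: 0={back,v=1,log=-}
step 3 deliver 1→2: 2={back,v=1,log=-}
step 4 deliver 1→3: 3={back,v=1,log=-}
step 5 propose(1,'y'): —
step 6 deliver 1→2: 2={back,v=1,log=y}
step 7 deliver 2→1: —
step 8 timeout(3): 3={back,v=2,log=-}
step 9 deliver 3→1: 1={back,v=2,log=-}
step 10 deliver 1→3: —
step 11 deliver 3→2: 2={prim,v=2,log=y}
step 12 deliver 2→3: —
step 13 crash(3): 3={✗back,v=2,log=-}
step 14 deliver 1→0: 0={back,v=1,log=y}
step 15 timeout(0): 0={back,v=2,log=y}
step 16 timeout(3): —
step 17 recover(3): 3={back,v=2,log=-}
step 18 deliver 2→1: —
step 19 deliver 0→1: —
step 20 deliver 3→1: —
step 21 propose(3,'x'): —
step 22 deliver 3→0: —
step 23 deliver 0→3: —
step 24 deliver 3→2: —
step 25 deliver 2→3: —

no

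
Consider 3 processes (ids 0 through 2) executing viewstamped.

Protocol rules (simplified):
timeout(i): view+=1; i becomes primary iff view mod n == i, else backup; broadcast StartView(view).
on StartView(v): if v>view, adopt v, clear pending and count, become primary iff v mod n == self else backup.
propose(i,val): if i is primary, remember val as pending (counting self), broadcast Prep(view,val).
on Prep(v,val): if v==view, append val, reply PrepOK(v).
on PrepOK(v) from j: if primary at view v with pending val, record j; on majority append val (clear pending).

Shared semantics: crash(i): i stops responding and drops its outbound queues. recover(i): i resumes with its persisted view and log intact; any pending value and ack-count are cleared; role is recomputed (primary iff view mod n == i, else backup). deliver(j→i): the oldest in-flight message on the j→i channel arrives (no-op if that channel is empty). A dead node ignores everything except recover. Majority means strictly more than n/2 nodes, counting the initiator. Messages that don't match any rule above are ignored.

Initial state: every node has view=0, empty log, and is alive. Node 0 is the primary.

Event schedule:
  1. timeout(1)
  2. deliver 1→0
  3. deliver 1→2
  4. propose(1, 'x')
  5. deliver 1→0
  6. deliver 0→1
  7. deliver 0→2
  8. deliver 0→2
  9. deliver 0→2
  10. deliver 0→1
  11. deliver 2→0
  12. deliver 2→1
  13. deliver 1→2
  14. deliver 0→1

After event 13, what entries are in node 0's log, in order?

after 1 — timeout(1): n1:prim/v1/[-]
after 2 — deliver 1→0: n0:back/v1/[-]
after 3 — deliver 1→2: n2:back/v1/[-]
after 4 — propose(1,'x'): ·
after 5 — deliver 1→0: n0:back/v1/[x]
after 6 — deliver 0→1: n1:prim/v1/[x]
after 7 — deliver 0→2: ·
after 8 — deliver 0→2: ·
after 9 — deliver 0→2: ·
after 10 — deliver 0→1: ·
after 11 — deliver 2→0: ·
after 12 — deliver 2→1: ·
after 13 — deliver 1→2: n2:back/v1/[x]

x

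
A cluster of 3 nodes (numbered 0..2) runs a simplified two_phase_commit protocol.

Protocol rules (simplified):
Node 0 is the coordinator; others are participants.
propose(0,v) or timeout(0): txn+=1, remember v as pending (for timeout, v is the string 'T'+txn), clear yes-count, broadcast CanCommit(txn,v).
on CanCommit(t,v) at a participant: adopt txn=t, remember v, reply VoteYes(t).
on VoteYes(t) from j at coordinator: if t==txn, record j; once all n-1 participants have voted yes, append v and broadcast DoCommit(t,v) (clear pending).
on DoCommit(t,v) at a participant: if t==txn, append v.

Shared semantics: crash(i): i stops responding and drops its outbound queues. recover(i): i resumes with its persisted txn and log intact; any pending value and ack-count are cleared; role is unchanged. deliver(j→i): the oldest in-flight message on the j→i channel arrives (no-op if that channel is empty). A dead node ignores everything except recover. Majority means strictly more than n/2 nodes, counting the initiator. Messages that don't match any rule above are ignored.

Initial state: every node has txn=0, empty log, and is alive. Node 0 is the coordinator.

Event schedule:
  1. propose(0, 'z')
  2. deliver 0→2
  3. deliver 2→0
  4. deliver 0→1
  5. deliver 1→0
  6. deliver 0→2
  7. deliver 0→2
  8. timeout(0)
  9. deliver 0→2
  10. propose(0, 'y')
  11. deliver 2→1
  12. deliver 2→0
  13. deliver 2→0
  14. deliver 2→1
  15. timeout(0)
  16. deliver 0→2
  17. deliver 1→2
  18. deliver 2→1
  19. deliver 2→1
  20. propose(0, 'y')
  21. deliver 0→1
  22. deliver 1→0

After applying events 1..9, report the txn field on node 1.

1

1. propose(0,'z'):  <0:coor t1 ->
2. deliver 0→2:  <2:part t1 ->
3. deliver 2→0:  nop
4. deliver 0→1:  <1:part t1 ->
5. deliver 1→0:  <0:coor t1 z>
6. deliver 0→2:  <2:part t1 z>
7. deliver 0→2:  nop
8. timeout(0):  <0:coor t2 z>
9. deliver 0→2:  <2:part t2 z>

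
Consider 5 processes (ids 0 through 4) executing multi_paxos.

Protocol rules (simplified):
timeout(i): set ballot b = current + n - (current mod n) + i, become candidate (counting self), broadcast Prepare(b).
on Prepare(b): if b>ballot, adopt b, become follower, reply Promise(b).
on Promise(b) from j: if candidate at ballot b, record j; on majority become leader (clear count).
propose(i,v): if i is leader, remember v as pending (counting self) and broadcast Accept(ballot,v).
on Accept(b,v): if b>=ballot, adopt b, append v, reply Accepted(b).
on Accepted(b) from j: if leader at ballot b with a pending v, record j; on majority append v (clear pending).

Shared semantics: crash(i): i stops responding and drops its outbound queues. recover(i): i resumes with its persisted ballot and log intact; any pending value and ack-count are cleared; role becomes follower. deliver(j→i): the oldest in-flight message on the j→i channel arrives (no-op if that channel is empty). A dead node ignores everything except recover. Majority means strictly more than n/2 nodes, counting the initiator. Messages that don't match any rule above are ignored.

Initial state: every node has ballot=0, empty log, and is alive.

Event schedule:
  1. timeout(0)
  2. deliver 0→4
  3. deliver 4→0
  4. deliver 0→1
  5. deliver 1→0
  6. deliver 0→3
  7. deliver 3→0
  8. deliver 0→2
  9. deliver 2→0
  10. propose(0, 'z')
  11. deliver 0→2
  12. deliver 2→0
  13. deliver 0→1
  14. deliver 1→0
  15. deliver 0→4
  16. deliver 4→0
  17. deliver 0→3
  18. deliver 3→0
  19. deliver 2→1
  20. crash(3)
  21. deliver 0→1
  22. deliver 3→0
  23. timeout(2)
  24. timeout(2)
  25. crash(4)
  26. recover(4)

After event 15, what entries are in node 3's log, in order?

empty

[1] timeout(0) → N0(cand b5 [-])
[2] deliver 0→4 → N4(foll b5 [-])
[3] deliver 4→0 → ∅
[4] deliver 0→1 → N1(foll b5 [-])
[5] deliver 1→0 → N0(lead b5 [-])
[6] deliver 0→3 → N3(foll b5 [-])
[7] deliver 3→0 → ∅
[8] deliver 0→2 → N2(foll b5 [-])
[9] deliver 2→0 → ∅
[10] propose(0,'z') → ∅
[11] deliver 0→2 → N2(foll b5 [z])
[12] deliver 2→0 → ∅
[13] deliver 0→1 → N1(foll b5 [z])
[14] deliver 1→0 → N0(lead b5 [z])
[15] deliver 0→4 → N4(foll b5 [z])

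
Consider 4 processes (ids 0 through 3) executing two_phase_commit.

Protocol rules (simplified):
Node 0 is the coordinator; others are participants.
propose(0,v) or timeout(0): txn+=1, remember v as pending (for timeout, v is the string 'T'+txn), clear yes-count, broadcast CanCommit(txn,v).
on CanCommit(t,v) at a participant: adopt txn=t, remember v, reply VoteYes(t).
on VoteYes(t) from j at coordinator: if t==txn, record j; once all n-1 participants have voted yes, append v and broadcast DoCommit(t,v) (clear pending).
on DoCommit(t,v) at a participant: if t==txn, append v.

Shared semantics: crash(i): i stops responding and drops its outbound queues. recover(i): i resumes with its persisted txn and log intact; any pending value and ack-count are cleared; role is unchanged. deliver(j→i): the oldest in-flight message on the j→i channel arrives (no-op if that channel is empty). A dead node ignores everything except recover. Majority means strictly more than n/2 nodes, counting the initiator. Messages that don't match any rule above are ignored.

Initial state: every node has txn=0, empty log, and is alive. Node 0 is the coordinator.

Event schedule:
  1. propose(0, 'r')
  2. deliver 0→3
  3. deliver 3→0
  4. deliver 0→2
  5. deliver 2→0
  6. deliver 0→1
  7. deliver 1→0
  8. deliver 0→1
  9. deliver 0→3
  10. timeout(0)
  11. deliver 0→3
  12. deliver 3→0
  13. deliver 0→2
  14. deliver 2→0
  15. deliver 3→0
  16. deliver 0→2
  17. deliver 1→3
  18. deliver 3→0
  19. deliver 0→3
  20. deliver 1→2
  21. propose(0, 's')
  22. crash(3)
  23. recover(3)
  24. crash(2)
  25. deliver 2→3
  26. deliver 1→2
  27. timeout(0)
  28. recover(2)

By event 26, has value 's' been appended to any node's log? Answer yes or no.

no

after 1 — propose(0,'r'): n0:coor/t1/[-]
after 2 — deliver 0→3: n3:part/t1/[-]
after 3 — deliver 3→0: ·
after 4 — deliver 0→2: n2:part/t1/[-]
after 5 — deliver 2→0: ·
after 6 — deliver 0→1: n1:part/t1/[-]
after 7 — deliver 1→0: n0:coor/t1/[r]
after 8 — deliver 0→1: n1:part/t1/[r]
after 9 — deliver 0→3: n3:part/t1/[r]
after 10 — timeout(0): n0:coor/t2/[r]
after 11 — deliver 0→3: n3:part/t2/[r]
after 12 — deliver 3→0: ·
after 13 — deliver 0→2: n2:part/t1/[r]
after 14 — deliver 2→0: ·
after 15 — deliver 3→0: ·
after 16 — deliver 0→2: n2:part/t2/[r]
after 17 — deliver 1→3: ·
after 18 — deliver 3→0: ·
after 19 — deliver 0→3: ·
after 20 — deliver 1→2: ·
after 21 — propose(0,'s'): n0:coor/t3/[r]
after 22 — crash(3): n3:✗part/t2/[r]
after 23 — recover(3): n3:part/t2/[r]
after 24 — crash(2): n2:✗part/t2/[r]
after 25 — deliver 2→3: ·
after 26 — deliver 1→2: ·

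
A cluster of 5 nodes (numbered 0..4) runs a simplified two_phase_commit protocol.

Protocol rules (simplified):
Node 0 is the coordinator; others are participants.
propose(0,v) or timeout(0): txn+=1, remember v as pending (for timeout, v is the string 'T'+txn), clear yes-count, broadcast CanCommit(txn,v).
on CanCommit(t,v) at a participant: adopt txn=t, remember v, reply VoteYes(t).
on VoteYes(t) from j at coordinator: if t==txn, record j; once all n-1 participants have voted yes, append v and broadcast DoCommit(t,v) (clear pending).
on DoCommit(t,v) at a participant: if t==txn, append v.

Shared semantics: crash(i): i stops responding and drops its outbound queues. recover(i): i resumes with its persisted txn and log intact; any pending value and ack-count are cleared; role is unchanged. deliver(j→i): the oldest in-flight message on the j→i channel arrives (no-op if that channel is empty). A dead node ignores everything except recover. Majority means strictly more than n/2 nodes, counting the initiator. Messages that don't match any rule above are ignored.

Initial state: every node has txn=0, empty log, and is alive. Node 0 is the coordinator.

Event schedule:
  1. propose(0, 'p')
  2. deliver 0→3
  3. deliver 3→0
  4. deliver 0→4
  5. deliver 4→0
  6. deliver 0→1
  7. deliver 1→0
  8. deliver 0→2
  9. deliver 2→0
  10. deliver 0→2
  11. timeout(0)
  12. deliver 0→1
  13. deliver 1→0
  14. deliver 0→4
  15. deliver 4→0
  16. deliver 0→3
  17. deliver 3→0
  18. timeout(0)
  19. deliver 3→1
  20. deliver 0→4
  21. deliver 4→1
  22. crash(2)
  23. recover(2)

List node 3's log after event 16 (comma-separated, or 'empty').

p

step 1 propose(0,'p'): 0={coor,t=1,log=-}
step 2 deliver 0→3: 3={part,t=1,log=-}
step 3 deliver 3→0: —
step 4 deliver 0→4: 4={part,t=1,log=-}
step 5 deliver 4→0: —
step 6 deliver 0→1: 1={part,t=1,log=-}
step 7 deliver 1→0: —
step 8 deliver 0→2: 2={part,t=1,log=-}
step 9 deliver 2→0: 0={coor,t=1,log=p}
step 10 deliver 0→2: 2={part,t=1,log=p}
step 11 timeout(0): 0={coor,t=2,log=p}
step 12 deliver 0→1: 1={part,t=1,log=p}
step 13 deliver 1→0: —
step 14 deliver 0→4: 4={part,t=1,log=p}
step 15 deliver 4→0: —
step 16 deliver 0→3: 3={part,t=1,log=p}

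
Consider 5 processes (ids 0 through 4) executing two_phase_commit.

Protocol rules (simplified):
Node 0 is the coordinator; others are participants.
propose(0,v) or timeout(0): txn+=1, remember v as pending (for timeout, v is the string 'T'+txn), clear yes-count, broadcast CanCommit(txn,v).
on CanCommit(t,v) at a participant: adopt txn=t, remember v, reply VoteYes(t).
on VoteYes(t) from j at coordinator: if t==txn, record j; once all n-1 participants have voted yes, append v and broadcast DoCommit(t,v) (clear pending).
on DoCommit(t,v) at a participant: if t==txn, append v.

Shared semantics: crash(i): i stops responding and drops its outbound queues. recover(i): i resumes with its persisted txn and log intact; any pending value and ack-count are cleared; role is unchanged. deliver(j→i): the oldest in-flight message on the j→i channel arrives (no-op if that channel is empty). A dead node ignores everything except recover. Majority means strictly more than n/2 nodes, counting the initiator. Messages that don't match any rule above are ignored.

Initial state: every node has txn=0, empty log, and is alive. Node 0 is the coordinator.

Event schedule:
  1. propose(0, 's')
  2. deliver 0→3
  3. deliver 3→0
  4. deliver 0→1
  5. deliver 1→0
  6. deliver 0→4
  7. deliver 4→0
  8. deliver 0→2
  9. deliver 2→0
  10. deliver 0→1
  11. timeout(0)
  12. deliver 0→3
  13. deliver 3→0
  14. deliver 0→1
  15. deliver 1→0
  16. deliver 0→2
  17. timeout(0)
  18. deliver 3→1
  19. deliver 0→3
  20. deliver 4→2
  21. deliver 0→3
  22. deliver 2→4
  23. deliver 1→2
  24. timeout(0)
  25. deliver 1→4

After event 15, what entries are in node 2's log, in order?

1. propose(0,'s'):  <0:coor t1 ->
2. deliver 0→3:  <3:part t1 ->
3. deliver 3→0:  nop
4. deliver 0→1:  <1:part t1 ->
5. deliver 1→0:  nop
6. deliver 0→4:  <4:part t1 ->
7. deliver 4→0:  nop
8. deliver 0→2:  <2:part t1 ->
9. deliver 2→0:  <0:coor t1 s>
10. deliver 0→1:  <1:part t1 s>
11. timeout(0):  <0:coor t2 s>
12. deliver 0→3:  <3:part t1 s>
13. deliver 3→0:  nop
14. deliver 0→1:  <1:part t2 s>
15. deliver 1→0:  nop

empty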